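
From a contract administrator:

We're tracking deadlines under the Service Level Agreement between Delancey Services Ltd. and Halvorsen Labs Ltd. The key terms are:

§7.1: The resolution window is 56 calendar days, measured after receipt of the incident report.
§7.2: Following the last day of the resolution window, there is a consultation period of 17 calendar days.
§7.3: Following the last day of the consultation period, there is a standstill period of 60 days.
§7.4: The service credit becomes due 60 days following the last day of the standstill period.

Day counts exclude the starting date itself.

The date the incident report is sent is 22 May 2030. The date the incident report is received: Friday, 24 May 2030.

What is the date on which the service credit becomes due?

3 December 2030

Adding 56 calendar days to 24 May 2030 gives 19 July 2030, which is the last day of the resolution window.
Adding 17 calendar days to 19 July 2030 gives 5 August 2030, which is the last day of the consultation period.
Adding 60 calendar days to 5 August 2030 gives 4 October 2030, which is the last day of the standstill period.
Adding 60 calendar days to 4 October 2030 gives 3 December 2030, which is the date on which the service credit becomes due.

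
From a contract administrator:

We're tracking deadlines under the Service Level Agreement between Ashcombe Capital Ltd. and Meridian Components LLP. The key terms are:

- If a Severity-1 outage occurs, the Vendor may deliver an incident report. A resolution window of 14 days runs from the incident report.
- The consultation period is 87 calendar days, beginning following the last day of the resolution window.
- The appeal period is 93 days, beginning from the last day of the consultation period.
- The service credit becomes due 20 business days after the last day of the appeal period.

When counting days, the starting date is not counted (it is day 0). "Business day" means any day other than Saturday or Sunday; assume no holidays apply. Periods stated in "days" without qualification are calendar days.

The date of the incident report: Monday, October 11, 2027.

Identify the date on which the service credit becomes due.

The last day of the resolution window: 14 calendar days after October 11, 2027 is October 25, 2027.
The last day of the consultation period: October 25, 2027 + 87 days = January 20, 2028.
Adding 93 calendar days to January 20, 2028 gives April 22, 2028, which is the last day of the appeal period.
The date on which the service credit becomes due: counting 20 business days from Saturday, April 22, 2028 (Apr 24, Apr 25, Apr 26, Apr 27, …, May 17, May 18, May 19, skipping weekends) reaches Friday, May 19, 2028.

May 19, 2028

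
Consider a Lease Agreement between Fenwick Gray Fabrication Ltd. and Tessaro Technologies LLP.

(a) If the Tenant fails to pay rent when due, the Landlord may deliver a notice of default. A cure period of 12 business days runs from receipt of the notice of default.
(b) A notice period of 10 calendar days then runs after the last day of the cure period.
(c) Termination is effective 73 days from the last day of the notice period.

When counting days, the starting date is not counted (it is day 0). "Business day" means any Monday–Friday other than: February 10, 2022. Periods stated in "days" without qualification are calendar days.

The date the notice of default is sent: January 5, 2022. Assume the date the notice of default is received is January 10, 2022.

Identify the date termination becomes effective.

April 19, 2022

From Monday, January 10, 2022, 12 business days (Jan 11, Jan 12, Jan 13, Jan 14, …, Jan 24, Jan 25, Jan 26, skipping weekends) brings us to Wednesday, January 26, 2022, which is the last day of the cure period.
Adding 10 calendar days to January 26, 2022 gives February 5, 2022, which is the last day of the notice period.
The date termination becomes effective: 73 calendar days after February 5, 2022 is April 19, 2022.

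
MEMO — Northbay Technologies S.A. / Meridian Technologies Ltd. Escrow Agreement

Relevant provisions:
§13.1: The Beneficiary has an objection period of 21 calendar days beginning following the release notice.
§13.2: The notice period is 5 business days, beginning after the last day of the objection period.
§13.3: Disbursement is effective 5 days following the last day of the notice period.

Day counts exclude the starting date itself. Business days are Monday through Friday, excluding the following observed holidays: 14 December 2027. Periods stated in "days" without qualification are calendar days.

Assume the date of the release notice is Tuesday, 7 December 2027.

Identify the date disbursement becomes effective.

9 January 2028

The last day of the objection period: 7 December 2027 + 21 days = 28 December 2027.
The last day of the notice period: counting 5 business days from Tuesday, 28 December 2027 (Dec 29, Dec 30, Dec 31, Jan 3, Jan 4, skipping weekends) reaches Tuesday, 4 January 2028.
Adding 5 calendar days to 4 January 2028 gives 9 January 2028, which is the date disbursement becomes effective.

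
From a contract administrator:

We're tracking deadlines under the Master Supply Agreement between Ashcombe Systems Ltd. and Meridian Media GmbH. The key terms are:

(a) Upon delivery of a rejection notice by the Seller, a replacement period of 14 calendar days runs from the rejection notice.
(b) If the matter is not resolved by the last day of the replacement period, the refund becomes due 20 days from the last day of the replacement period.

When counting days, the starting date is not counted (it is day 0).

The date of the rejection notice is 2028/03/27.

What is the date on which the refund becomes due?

The last day of the replacement period: 2028/03/27 + 14 days = 2028/04/10.
Adding 20 calendar days to 2028/04/10 gives 2028/04/30, which is the date on which the refund becomes due.

2028/04/30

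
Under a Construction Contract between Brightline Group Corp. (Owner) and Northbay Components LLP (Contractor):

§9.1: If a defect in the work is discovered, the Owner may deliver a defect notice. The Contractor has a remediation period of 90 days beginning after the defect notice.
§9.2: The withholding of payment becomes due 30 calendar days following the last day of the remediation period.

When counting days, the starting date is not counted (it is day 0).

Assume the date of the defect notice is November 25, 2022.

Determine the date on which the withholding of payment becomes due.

The last day of the remediation period: November 25, 2022 + 90 days = February 23, 2023.
Adding 30 calendar days to February 23, 2023 gives March 25, 2023, which is the date on which the withholding of payment becomes due.

March 25, 2023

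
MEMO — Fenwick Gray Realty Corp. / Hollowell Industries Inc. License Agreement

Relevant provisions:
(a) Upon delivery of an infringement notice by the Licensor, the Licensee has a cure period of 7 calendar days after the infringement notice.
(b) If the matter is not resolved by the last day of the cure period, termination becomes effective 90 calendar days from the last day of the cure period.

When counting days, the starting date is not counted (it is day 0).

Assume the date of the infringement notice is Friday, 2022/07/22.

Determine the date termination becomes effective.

2022/10/27

The last day of the cure period: 7 calendar days after 2022/07/22 is 2022/07/29.
The date termination becomes effective: 90 calendar days after 2022/07/29 is 2022/10/27.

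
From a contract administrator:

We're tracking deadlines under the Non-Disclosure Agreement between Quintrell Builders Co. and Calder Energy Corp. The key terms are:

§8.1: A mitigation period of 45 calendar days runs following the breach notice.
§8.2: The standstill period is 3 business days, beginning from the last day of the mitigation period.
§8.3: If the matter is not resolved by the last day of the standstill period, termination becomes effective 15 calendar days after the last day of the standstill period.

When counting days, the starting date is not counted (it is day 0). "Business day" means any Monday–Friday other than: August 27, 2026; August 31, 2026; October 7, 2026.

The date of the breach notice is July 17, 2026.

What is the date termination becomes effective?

The last day of the mitigation period: July 17, 2026 + 45 days = August 31, 2026.
The last day of the standstill period: counting 3 business days from Monday, August 31, 2026 (Sep 1, Sep 2, Sep 3, skipping weekends) reaches Thursday, September 3, 2026.
Adding 15 calendar days to September 3, 2026 gives September 18, 2026, which is the date termination becomes effective.

September 18, 2026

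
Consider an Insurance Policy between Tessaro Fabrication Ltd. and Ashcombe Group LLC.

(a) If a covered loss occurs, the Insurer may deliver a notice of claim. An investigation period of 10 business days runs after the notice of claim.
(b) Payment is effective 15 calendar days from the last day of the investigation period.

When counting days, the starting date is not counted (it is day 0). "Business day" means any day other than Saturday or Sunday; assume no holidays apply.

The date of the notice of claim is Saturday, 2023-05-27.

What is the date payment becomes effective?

2023-06-24

The last day of the investigation period: 10 business days after Saturday, 2023-05-27, skipping weekends — May 29, May 30, May 31, Jun 1, Jun 2, Jun 5, Jun 6, Jun 7, Jun 8, Jun 9 — lands on Friday, 2023-06-09.
Adding 15 calendar days to 2023-06-09 gives 2023-06-24, which is the date payment becomes effective.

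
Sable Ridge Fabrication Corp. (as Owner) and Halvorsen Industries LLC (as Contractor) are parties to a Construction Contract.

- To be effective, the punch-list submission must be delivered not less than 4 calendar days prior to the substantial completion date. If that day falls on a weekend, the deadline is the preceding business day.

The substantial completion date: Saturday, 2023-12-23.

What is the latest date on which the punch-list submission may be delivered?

Counting back 4 calendar days from 2023-12-23 gives 2023-12-19. That is a Tuesday, so no adjustment is needed.

2023-12-19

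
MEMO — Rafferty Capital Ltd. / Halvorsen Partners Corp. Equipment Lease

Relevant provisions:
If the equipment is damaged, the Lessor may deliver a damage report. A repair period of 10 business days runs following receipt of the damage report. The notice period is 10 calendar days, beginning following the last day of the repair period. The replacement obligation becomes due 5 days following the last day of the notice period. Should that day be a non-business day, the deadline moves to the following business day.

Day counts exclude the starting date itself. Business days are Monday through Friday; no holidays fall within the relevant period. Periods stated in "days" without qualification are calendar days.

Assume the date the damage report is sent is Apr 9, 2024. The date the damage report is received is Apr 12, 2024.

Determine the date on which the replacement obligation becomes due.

May 13, 2024

From Friday, Apr 12, 2024, 10 business days (Apr 15, Apr 16, Apr 17, Apr 18, Apr 19, Apr 22, Apr 23, Apr 24, Apr 25, Apr 26, skipping weekends) brings us to Friday, Apr 26, 2024, which is the last day of the repair period.
Adding 10 calendar days to Apr 26, 2024 gives May 6, 2024, which is the last day of the notice period.
The date on which the replacement obligation becomes due: 5 calendar days after May 6, 2024 is May 11, 2024. That falls on a Saturday, so it rolls to the next business day, Monday, May 13, 2024.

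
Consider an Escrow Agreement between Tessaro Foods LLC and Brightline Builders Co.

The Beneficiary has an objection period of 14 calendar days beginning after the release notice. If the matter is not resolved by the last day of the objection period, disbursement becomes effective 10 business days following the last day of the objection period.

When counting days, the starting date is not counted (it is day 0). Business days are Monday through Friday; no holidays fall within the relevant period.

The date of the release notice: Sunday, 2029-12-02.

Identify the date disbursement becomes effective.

The last day of the objection period: 14 calendar days after 2029-12-02 is 2029-12-16.
From Sunday, 2029-12-16, 10 business days (Dec 17, Dec 18, Dec 19, Dec 20, Dec 21, Dec 24, Dec 25, Dec 26, Dec 27, Dec 28, skipping weekends) brings us to Friday, 2029-12-28, which is the date disbursement becomes effective.

2029-12-28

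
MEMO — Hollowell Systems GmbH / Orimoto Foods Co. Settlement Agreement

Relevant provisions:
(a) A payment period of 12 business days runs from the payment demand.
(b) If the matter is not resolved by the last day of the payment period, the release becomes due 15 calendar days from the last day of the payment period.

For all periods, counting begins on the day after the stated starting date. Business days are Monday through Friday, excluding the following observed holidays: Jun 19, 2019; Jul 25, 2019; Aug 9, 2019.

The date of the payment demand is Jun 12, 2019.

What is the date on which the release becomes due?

The last day of the payment period: counting 12 business days from Wednesday, Jun 12, 2019 (Jun 13, Jun 14, Jun 17, Jun 18, …, Jun 27, Jun 28, Jul 1, skipping weekends and the listed holiday on Jun 19) reaches Monday, Jul 1, 2019.
The date on which the release becomes due: 15 calendar days after Jul 1, 2019 is Jul 16, 2019.

Jul 16, 2019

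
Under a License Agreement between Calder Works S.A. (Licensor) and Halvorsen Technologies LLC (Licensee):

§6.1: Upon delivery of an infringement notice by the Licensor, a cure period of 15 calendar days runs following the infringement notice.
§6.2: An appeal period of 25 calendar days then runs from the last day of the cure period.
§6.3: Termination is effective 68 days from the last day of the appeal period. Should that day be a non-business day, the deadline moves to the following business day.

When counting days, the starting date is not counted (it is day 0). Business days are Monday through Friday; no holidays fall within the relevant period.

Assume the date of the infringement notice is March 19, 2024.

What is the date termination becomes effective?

July 5, 2024

Adding 15 calendar days to March 19, 2024 gives April 3, 2024, which is the last day of the cure period.
The last day of the appeal period: 25 calendar days after April 3, 2024 is April 28, 2024.
The date termination becomes effective: 68 calendar days after April 28, 2024 is July 5, 2024. July 5, 2024 is a Friday, so no roll-forward applies.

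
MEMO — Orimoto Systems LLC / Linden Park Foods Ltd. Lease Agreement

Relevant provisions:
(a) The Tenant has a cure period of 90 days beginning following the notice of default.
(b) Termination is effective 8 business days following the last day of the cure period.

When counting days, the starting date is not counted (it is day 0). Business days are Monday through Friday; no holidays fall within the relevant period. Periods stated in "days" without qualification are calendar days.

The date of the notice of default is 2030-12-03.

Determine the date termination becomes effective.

2031-03-13

The last day of the cure period: 2030-12-03 + 90 days = 2031-03-03.
The date termination becomes effective: 8 business days after Monday, 2031-03-03, skipping weekends — Mar 4, Mar 5, Mar 6, Mar 7, Mar 10, Mar 11, Mar 12, Mar 13 — lands on Thursday, 2031-03-13.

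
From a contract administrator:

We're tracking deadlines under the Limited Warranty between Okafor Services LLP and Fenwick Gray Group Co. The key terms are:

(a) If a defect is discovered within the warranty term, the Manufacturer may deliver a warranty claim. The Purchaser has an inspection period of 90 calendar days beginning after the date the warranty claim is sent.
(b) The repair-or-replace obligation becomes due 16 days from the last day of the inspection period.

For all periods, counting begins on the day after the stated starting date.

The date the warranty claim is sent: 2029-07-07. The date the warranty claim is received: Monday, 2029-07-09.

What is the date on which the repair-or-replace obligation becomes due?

2029-10-21

The last day of the inspection period: 2029-07-07 + 90 days = 2029-10-05.
The date on which the repair-or-replace obligation becomes due: 2029-10-05 + 16 days = 2029-10-21.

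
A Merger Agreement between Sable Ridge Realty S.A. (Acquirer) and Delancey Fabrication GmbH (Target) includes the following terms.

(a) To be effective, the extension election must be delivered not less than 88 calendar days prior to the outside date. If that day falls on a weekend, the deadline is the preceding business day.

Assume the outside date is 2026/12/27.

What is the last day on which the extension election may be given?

2026/09/30

Counting back 88 calendar days from 2026/12/27 gives 2026/09/30. That is a Wednesday, so no adjustment is needed.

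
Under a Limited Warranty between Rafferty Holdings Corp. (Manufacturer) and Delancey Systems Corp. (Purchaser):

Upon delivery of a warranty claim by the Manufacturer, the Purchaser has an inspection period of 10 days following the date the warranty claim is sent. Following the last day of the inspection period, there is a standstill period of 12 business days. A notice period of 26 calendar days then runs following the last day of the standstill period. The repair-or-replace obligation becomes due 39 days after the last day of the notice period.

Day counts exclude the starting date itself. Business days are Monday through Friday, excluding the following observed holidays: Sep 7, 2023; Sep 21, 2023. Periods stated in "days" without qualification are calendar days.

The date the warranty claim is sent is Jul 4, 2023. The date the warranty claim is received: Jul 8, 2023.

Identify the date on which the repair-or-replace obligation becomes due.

Oct 5, 2023

The last day of the inspection period: 10 calendar days after Jul 4, 2023 is Jul 14, 2023.
From Friday, Jul 14, 2023, 12 business days (Jul 17, Jul 18, Jul 19, Jul 20, …, Jul 28, Jul 31, Aug 1, skipping weekends) brings us to Tuesday, Aug 1, 2023, which is the last day of the standstill period.
Adding 26 calendar days to Aug 1, 2023 gives Aug 27, 2023, which is the last day of the notice period.
Adding 39 calendar days to Aug 27, 2023 gives Oct 5, 2023, which is the date on which the repair-or-replace obligation becomes due.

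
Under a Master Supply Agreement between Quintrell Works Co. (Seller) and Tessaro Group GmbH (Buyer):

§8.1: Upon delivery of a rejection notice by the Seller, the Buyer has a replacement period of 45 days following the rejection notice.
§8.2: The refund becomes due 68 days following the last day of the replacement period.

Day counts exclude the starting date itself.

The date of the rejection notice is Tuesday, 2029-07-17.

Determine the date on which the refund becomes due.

Adding 45 calendar days to 2029-07-17 gives 2029-08-31, which is the last day of the replacement period.
Adding 68 calendar days to 2029-08-31 gives 2029-11-07, which is the date on which the refund becomes due.

2029-11-07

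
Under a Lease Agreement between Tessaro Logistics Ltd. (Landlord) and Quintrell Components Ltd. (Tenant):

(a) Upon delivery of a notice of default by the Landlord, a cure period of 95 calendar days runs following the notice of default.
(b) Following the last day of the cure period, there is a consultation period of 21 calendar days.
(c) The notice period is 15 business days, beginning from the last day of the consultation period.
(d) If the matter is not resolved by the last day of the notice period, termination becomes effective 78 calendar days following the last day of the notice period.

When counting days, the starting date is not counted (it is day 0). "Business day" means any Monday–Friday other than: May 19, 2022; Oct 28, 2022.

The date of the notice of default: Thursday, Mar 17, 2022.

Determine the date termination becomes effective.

Oct 18, 2022

Adding 95 calendar days to Mar 17, 2022 gives Jun 20, 2022, which is the last day of the cure period.
The last day of the consultation period: 21 calendar days after Jun 20, 2022 is Jul 11, 2022.
From Monday, Jul 11, 2022, 15 business days (Jul 12, Jul 13, Jul 14, Jul 15, …, Jul 28, Jul 29, Aug 1, skipping weekends) brings us to Monday, Aug 1, 2022, which is the last day of the notice period.
Adding 78 calendar days to Aug 1, 2022 gives Oct 18, 2022, which is the date termination becomes effective.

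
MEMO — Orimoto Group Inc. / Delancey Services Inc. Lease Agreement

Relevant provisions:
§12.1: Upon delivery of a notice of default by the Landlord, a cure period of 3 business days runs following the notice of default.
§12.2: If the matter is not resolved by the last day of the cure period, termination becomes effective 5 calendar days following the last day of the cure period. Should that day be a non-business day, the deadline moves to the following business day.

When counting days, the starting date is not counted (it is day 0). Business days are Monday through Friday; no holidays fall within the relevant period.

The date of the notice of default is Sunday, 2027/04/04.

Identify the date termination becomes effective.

2027/04/12

The last day of the cure period: 3 business days after Sunday, 2027/04/04, skipping weekends — Apr 5, Apr 6, Apr 7 — lands on Wednesday, 2027/04/07.
The date termination becomes effective: 2027/04/07 + 5 days = 2027/04/12. 2027/04/12 is a Monday, so no roll-forward applies.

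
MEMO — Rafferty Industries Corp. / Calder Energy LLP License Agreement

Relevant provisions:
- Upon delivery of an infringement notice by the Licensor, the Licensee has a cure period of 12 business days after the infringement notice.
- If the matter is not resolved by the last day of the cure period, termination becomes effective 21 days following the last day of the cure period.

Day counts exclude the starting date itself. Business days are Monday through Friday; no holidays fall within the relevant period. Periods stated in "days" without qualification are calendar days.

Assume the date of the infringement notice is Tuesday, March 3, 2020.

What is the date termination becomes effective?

April 9, 2020

The last day of the cure period: 12 business days after Tuesday, March 3, 2020, skipping weekends — Mar 4, Mar 5, Mar 6, Mar 9, …, Mar 17, Mar 18, Mar 19 — lands on Thursday, March 19, 2020.
Adding 21 calendar days to March 19, 2020 gives April 9, 2020, which is the date termination becomes effective.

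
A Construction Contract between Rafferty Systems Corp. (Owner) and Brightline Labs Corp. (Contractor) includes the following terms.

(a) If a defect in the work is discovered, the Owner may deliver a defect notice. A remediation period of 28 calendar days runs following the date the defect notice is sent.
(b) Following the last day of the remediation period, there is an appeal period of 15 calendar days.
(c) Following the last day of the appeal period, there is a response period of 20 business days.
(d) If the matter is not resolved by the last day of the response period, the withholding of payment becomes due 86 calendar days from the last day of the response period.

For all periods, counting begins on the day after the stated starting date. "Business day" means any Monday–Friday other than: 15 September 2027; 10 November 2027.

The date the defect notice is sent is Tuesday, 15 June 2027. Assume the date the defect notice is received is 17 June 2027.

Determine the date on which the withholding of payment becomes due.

Adding 28 calendar days to 15 June 2027 gives 13 July 2027, which is the last day of the remediation period.
The last day of the appeal period: 13 July 2027 + 15 days = 28 July 2027.
The last day of the response period: counting 20 business days from Wednesday, 28 July 2027 (Jul 29, Jul 30, Aug 2, Aug 3, …, Aug 23, Aug 24, Aug 25, skipping weekends) reaches Wednesday, 25 August 2027.
The date on which the withholding of payment becomes due: 86 calendar days after 25 August 2027 is 19 November 2027.

19 November 2027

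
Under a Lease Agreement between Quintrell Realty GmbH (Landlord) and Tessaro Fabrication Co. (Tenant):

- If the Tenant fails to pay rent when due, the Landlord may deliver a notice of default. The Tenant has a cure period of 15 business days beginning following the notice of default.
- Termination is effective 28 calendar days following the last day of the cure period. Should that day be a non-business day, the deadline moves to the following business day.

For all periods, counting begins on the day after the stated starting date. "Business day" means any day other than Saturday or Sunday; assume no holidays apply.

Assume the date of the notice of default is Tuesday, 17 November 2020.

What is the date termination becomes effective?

The last day of the cure period: 15 business days after Tuesday, 17 November 2020, skipping weekends — Nov 18, Nov 19, Nov 20, Nov 23, …, Dec 4, Dec 7, Dec 8 — lands on Tuesday, 8 December 2020.
Adding 28 calendar days to 8 December 2020 gives 5 January 2021, which is the date termination becomes effective. 5 January 2021 is a Tuesday, so no roll-forward applies.

5 January 2021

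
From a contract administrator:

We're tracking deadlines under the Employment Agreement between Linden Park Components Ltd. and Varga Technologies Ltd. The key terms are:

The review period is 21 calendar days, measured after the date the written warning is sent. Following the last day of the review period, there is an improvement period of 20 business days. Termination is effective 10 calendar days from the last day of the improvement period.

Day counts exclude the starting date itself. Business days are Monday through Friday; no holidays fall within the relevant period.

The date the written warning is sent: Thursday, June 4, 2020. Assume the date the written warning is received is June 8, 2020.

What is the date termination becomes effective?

The last day of the review period: June 4, 2020 + 21 days = June 25, 2020.
From Thursday, June 25, 2020, 20 business days (Jun 26, Jun 29, Jun 30, Jul 1, …, Jul 21, Jul 22, Jul 23, skipping weekends) brings us to Thursday, July 23, 2020, which is the last day of the improvement period.
The date termination becomes effective: 10 calendar days after July 23, 2020 is August 2, 2020.

August 2, 2020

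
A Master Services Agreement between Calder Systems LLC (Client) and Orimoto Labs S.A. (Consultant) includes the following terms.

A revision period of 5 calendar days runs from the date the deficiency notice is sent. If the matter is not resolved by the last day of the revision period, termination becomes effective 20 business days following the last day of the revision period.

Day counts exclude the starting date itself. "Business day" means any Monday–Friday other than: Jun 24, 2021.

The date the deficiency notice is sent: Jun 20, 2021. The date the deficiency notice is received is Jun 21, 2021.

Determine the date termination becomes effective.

The last day of the revision period: Jun 20, 2021 + 5 days = Jun 25, 2021.
From Friday, Jun 25, 2021, 20 business days (Jun 28, Jun 29, Jun 30, Jul 1, …, Jul 21, Jul 22, Jul 23, skipping weekends) brings us to Friday, Jul 23, 2021, which is the date termination becomes effective.

Jul 23, 2021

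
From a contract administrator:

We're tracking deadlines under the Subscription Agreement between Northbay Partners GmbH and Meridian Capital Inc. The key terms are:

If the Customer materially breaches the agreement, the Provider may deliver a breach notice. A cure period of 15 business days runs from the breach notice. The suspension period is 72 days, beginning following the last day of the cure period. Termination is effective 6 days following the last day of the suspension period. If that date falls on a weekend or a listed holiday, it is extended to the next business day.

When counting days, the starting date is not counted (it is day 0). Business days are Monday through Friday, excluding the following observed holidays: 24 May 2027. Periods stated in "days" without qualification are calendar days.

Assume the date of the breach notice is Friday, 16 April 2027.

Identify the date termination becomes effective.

The last day of the cure period: 15 business days after Friday, 16 April 2027, skipping weekends — Apr 19, Apr 20, Apr 21, Apr 22, …, May 5, May 6, May 7 — lands on Friday, 7 May 2027.
The last day of the suspension period: 7 May 2027 + 72 days = 18 July 2027.
The date termination becomes effective: 6 calendar days after 18 July 2027 is 24 July 2027. That falls on a Saturday, so it rolls to the next business day, Monday, 26 July 2027.

26 July 2027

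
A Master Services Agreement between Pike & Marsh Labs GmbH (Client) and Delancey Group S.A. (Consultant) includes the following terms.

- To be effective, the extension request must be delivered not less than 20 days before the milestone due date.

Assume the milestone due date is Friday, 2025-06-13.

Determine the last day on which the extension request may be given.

2025-05-24

Counting back 20 calendar days from 2025-06-13 gives 2025-05-24.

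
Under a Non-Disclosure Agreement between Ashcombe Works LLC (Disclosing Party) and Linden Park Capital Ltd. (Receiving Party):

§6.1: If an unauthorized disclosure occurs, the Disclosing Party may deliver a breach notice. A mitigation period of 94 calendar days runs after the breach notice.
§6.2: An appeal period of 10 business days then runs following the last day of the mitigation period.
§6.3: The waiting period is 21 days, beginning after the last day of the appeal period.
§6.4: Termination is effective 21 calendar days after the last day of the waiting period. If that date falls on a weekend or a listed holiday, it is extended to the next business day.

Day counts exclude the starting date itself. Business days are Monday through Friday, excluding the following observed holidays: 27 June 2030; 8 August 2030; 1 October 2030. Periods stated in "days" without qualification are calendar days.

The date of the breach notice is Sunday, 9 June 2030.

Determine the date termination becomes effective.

6 November 2030

Adding 94 calendar days to 9 June 2030 gives 11 September 2030, which is the last day of the mitigation period.
From Wednesday, 11 September 2030, 10 business days (Sep 12, Sep 13, Sep 16, Sep 17, Sep 18, Sep 19, Sep 20, Sep 23, Sep 24, Sep 25, skipping weekends) brings us to Wednesday, 25 September 2030, which is the last day of the appeal period.
The last day of the waiting period: 25 September 2030 + 21 days = 16 October 2030.
Adding 21 calendar days to 16 October 2030 gives 6 November 2030, which is the date termination becomes effective. 6 November 2030 is a Wednesday and is not a listed holiday, so no roll-forward applies.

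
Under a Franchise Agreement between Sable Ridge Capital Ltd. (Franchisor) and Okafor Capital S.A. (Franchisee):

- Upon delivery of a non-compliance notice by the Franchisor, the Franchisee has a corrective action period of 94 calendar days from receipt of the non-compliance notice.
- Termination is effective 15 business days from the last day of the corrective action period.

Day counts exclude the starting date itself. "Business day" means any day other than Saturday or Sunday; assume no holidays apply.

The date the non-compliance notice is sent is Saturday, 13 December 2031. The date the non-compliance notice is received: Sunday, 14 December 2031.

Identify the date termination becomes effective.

7 April 2032

The last day of the corrective action period: 14 December 2031 + 94 days = 17 March 2032.
From Wednesday, 17 March 2032, 15 business days (Mar 18, Mar 19, Mar 22, Mar 23, …, Apr 5, Apr 6, Apr 7, skipping weekends) brings us to Wednesday, 7 April 2032, which is the date termination becomes effective.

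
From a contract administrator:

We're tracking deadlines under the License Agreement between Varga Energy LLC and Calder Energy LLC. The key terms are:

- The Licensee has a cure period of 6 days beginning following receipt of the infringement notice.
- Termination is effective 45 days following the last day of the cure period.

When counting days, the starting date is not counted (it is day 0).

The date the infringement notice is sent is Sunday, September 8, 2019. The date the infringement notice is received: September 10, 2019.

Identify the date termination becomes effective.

The last day of the cure period: September 10, 2019 + 6 days = September 16, 2019.
The date termination becomes effective: September 16, 2019 + 45 days = October 31, 2019.

October 31, 2019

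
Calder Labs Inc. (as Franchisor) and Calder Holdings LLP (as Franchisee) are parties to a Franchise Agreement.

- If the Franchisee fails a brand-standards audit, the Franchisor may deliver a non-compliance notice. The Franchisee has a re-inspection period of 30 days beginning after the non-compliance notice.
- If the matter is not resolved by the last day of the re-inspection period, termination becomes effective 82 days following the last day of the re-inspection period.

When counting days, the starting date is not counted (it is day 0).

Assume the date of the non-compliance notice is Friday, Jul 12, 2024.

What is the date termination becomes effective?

The last day of the re-inspection period: 30 calendar days after Jul 12, 2024 is Aug 11, 2024.
The date termination becomes effective: 82 calendar days after Aug 11, 2024 is Nov 1, 2024.

Nov 1, 2024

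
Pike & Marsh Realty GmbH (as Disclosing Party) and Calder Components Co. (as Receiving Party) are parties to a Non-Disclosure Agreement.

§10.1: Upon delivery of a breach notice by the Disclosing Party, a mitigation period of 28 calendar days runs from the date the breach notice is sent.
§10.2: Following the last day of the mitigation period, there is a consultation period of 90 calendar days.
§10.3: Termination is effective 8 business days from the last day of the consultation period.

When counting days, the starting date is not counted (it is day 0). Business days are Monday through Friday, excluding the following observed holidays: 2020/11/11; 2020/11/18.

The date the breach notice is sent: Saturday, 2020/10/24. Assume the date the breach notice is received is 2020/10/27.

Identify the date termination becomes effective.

2021/03/03

Adding 28 calendar days to 2020/10/24 gives 2020/11/21, which is the last day of the mitigation period.
The last day of the consultation period: 2020/11/21 + 90 days = 2021/02/19.
The date termination becomes effective: counting 8 business days from Friday, 2021/02/19 (Feb 22, Feb 23, Feb 24, Feb 25, Feb 26, Mar 1, Mar 2, Mar 3, skipping weekends) reaches Wednesday, 2021/03/03.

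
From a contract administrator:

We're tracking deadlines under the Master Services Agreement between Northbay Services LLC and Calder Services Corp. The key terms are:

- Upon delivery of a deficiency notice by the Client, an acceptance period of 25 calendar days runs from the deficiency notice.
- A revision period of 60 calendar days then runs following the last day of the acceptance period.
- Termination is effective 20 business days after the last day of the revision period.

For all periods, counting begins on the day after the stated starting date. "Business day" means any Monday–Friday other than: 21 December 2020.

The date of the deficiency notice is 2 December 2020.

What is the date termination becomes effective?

The last day of the acceptance period: 2 December 2020 + 25 days = 27 December 2020.
Adding 60 calendar days to 27 December 2020 gives 25 February 2021, which is the last day of the revision period.
From Thursday, 25 February 2021, 20 business days (Feb 26, Mar 1, Mar 2, Mar 3, …, Mar 23, Mar 24, Mar 25, skipping weekends) brings us to Thursday, 25 March 2021, which is the date termination becomes effective.

25 March 2021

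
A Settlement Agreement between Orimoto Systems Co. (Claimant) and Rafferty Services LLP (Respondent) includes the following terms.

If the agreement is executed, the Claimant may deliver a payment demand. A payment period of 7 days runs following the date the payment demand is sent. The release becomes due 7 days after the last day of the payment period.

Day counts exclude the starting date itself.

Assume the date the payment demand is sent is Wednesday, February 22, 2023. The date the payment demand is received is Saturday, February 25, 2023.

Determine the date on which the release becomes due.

Adding 7 calendar days to February 22, 2023 gives March 1, 2023, which is the last day of the payment period.
The date on which the release becomes due: March 1, 2023 + 7 days = March 8, 2023.

March 8, 2023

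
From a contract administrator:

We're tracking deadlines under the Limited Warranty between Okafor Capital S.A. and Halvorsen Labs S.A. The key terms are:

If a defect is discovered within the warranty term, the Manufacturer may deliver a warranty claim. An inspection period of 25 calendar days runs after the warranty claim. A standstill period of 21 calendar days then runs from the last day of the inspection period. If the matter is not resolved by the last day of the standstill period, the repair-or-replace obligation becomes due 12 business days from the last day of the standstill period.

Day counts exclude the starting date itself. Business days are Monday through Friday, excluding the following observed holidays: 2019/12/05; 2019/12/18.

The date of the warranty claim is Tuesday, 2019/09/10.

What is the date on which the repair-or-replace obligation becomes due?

2019/11/12

The last day of the inspection period: 2019/09/10 + 25 days = 2019/10/05.
The last day of the standstill period: 2019/10/05 + 21 days = 2019/10/26.
From Saturday, 2019/10/26, 12 business days (Oct 28, Oct 29, Oct 30, Oct 31, …, Nov 8, Nov 11, Nov 12, skipping weekends) brings us to Tuesday, 2019/11/12, which is the date on which the repair-or-replace obligation becomes due.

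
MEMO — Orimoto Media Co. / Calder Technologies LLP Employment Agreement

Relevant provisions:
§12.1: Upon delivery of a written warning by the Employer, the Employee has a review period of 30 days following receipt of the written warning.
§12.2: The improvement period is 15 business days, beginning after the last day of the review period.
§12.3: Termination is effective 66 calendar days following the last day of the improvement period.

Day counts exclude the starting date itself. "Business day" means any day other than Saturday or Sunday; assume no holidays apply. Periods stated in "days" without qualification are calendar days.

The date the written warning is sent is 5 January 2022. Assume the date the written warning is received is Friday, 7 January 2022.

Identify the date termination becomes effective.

The last day of the review period: 30 calendar days after 7 January 2022 is 6 February 2022.
From Sunday, 6 February 2022, 15 business days (Feb 7, Feb 8, Feb 9, Feb 10, …, Feb 23, Feb 24, Feb 25, skipping weekends) brings us to Friday, 25 February 2022, which is the last day of the improvement period.
Adding 66 calendar days to 25 February 2022 gives 2 May 2022, which is the date termination becomes effective.

2 May 2022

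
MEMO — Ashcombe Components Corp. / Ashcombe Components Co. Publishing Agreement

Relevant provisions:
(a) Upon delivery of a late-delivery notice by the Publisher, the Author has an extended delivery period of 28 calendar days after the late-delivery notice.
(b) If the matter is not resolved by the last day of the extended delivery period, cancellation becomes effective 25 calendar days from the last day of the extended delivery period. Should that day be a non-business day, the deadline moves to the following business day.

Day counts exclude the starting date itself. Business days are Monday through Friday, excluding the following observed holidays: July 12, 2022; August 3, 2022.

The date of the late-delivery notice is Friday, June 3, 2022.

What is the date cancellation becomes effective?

July 26, 2022

The last day of the extended delivery period: June 3, 2022 + 28 days = July 1, 2022.
The date cancellation becomes effective: July 1, 2022 + 25 days = July 26, 2022. July 26, 2022 is a Tuesday and is not a listed holiday, so no roll-forward applies.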